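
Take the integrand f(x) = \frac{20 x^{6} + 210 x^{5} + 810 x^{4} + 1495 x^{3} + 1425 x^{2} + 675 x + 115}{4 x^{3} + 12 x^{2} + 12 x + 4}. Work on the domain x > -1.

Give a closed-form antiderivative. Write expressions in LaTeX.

An antiderivative is F(x) = \frac{20 x^{6} + 240 x^{5} + 1020 x^{4} + 1900 x^{3} + 1725 x^{2} + 750 x + 145}{16 x^{2} + 32 x + 16}.

A first test for any F(x): its x-derivative must equal f(x) identically.
Check: d/dx[\frac{20 x^{6} + 240 x^{5} + 1020 x^{4} + 1900 x^{3} + 1725 x^{2} + 750 x + 145}{16 x^{2} + 32 x + 16}] = \frac{20 x^{6} + 210 x^{5} + 810 x^{4} + 1495 x^{3} + 1425 x^{2} + 675 x + 115}{4 x^{3} + 12 x^{2} + 12 x + 4} = f(x).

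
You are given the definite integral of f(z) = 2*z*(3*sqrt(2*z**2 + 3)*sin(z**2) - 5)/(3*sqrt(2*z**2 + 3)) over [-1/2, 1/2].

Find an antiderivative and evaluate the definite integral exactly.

Antiderivative: F(z) = -(5*sqrt(2*z**2 + 3) + 3*cos(z**2))/3; value = 0

For F(z) to be correct the identity F'(z) - f(z) = 0 must hold.
F(z) = -(5*sqrt(2*z**2 + 3) + 3*cos(z**2))/3 is an antiderivative of f.
Check: d/dz[-(5*sqrt(2*z**2 + 3) + 3*cos(z**2))/3] = (6*z*sqrt(2*z**2 + 3)*sin(z**2) - 10*z)/(3*sqrt(2*z**2 + 3)), which equals f(z).
F(1/2) = -5*sqrt(14)/6 - cos(1/4); F(-1/2) = -5*sqrt(14)/6 - cos(1/4).
Integral = F(1/2) - F(-1/2) = 0.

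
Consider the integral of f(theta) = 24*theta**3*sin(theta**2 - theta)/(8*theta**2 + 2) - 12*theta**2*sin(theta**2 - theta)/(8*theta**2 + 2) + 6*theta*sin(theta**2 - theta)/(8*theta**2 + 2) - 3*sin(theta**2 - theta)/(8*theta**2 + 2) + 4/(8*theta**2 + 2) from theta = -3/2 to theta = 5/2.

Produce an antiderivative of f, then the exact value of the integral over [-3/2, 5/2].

Antiderivative: F(theta) = -3*cos(theta**2 - theta)/2 + atan(2*theta); value = atan(3) + atan(5)

The integrand splits into summands that can be handled one at a time.
F(theta) = -3*cos(theta**2 - theta)/2 + atan(2*theta) is an antiderivative of f.
Check: d/dtheta[-3*cos(theta**2 - theta)/2 + atan(2*theta)] = (24*theta**3*sin(theta**2 - theta) - 12*theta**2*sin(theta**2 - theta) + 6*theta*sin(theta**2 - theta) - 3*sin(theta**2 - theta) + 4)/(8*theta**2 + 2), which equals f(theta).
F(5/2) = -3*cos(15/4)/2 + atan(5); F(-3/2) = -atan(3) - 3*cos(15/4)/2.
Integral = F(5/2) - F(-3/2) = atan(3) + atan(5).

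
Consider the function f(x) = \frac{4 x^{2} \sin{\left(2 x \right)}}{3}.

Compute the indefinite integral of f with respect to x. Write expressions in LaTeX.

For F(x) to be correct the identity F'(x) - f(x) = 0 must hold.
Check: d/dx[- \frac{2 x^{2} \cos{\left(2 x \right)} - 2 x \sin{\left(2 x \right)} - \cos{\left(2 x \right)}}{3}] = \frac{4 x^{2} \sin{\left(2 x \right)}}{3} = f(x).

F(x) = - \frac{2 x^{2} \cos{\left(2 x \right)} - 2 x \sin{\left(2 x \right)} - \cos{\left(2 x \right)}}{3} + C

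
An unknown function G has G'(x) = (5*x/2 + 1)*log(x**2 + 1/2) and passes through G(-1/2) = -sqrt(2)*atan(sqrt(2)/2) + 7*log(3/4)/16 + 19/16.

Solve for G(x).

Whatever form G(x) takes, its d/dx must return the stated G'(x).
A general antiderivative is -5*x**2/4 - 2*x + (5*x**2/4 + x)*log(x**2 + 1/2) + 5*log(x**2 + 1/2)/8 + sqrt(2)*atan(sqrt(2)*x) + C.
The condition gives C = -sqrt(2)*atan(sqrt(2)/2) + 7*log(3/4)/16 + 19/16 - (-sqrt(2)*atan(sqrt(2)/2) + 7*log(3/4)/16 + 11/16) = 1/2.
So G(x) = 5*x**2*log(x**2 + 1/2)/4 - 5*x**2/4 + x*log(x**2 + 1/2) - 2*x + 5*log(x**2 + 1/2)/8 + sqrt(2)*atan(sqrt(2)*x) + 1/2.
Check: d/dx[5*x**2*log(x**2 + 1/2)/4 - 5*x**2/4 + x*log(x**2 + 1/2) - 2*x + 5*log(x**2 + 1/2)/8 + sqrt(2)*atan(sqrt(2)*x) + 1/2] = 5*x*log(x**2 + 1/2)/2 + log(x**2 + 1/2), which equals G'(x).

G(x) = 5*x**2*log(x**2 + 1/2)/4 - 5*x**2/4 + x*log(x**2 + 1/2) - 2*x + 5*log(x**2 + 1/2)/8 + sqrt(2)*atan(sqrt(2)*x) + 1/2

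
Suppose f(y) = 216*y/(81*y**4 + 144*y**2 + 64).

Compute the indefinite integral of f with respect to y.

The substitution u = 3*y**2/2 + 4/3 works: f is exactly (dF/du)*(du/dy) for that inner function.
Check: d/dy[-12/(9*y**2 + 8)] = 216*y/(81*y**4 + 144*y**2 + 64) = f(y).

F(y) = -12/(9*y**2 + 8) + C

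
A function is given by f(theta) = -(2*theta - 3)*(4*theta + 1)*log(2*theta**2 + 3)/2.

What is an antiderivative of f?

Whatever form F(theta) takes, F'(theta) = f(theta) is non-negotiable.
Check: d/dtheta[(32*theta**3 - 90*theta**2 + 6*theta*(-8*theta**2 + 15*theta + 9)*log(2*theta**2 + 3) - 252*theta + 135*log(theta**2 + 3/2) + 126*sqrt(6)*atan(sqrt(6)*theta/3))/36] = -4*theta**2*log(2*theta**2 + 3) + 5*theta*log(2*theta**2 + 3) + 3*log(2*theta**2 + 3)/2, which equals f(theta).

An antiderivative is F(theta) = (32*theta**3 - 90*theta**2 + 6*theta*(-8*theta**2 + 15*theta + 9)*log(2*theta**2 + 3) - 252*theta + 135*log(theta**2 + 3/2) + 126*sqrt(6)*atan(sqrt(6)*theta/3))/36.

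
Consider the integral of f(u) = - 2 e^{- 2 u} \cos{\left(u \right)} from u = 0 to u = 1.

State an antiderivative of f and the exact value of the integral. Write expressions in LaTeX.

Since d/du undoes antidifferentiation here, F'(u) = f(u) is required of F(u).
F(u) = - \frac{2 e^{- 2 u} \sin{\left(u \right)}}{5} + \frac{4 e^{- 2 u} \cos{\left(u \right)}}{5} is an antiderivative of f.
Check: d/du[- \frac{2 e^{- 2 u} \sin{\left(u \right)}}{5} + \frac{4 e^{- 2 u} \cos{\left(u \right)}}{5}] = - 2 e^{- 2 u} \cos{\left(u \right)} = f(u).
F(1) = - \frac{2 \sin{\left(1 \right)}}{5 e^{2}} + \frac{4 \cos{\left(1 \right)}}{5 e^{2}}; F(0) = \frac{4}{5}.
Integral = F(1) - F(0) = - \frac{4}{5} - \frac{2 \sin{\left(1 \right)}}{5 e^{2}} + \frac{4 \cos{\left(1 \right)}}{5 e^{2}}.

Antiderivative: F(u) = - \frac{2 e^{- 2 u} \sin{\left(u \right)}}{5} + \frac{4 e^{- 2 u} \cos{\left(u \right)}}{5}; value = - \frac{4}{5} - \frac{2 \sin{\left(1 \right)}}{5 e^{2}} + \frac{4 \cos{\left(1 \right)}}{5 e^{2}}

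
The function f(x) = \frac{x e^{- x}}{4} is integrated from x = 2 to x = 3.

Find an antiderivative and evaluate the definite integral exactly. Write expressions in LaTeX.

Antiderivative: F(x) = \frac{\left(- x - 1\right) e^{- x}}{4}; value = - \frac{1}{e^{3}} + \frac{3}{4 e^{2}}

Recognize the product-rule pattern: f = u'v + uv' with u = - \frac{x}{4} - \frac{1}{4}, v = e^{- x}, so integration by parts undoes it.
F(x) = \frac{\left(- x - 1\right) e^{- x}}{4} is an antiderivative of f.
Check: d/dx[\frac{\left(- x - 1\right) e^{- x}}{4}] = \frac{x e^{- x}}{4} = f(x).
F(3) = - \frac{1}{e^{3}}; F(2) = - \frac{3}{4 e^{2}}.
Integral = F(3) - F(2) = - \frac{1}{e^{3}} + \frac{3}{4 e^{2}}.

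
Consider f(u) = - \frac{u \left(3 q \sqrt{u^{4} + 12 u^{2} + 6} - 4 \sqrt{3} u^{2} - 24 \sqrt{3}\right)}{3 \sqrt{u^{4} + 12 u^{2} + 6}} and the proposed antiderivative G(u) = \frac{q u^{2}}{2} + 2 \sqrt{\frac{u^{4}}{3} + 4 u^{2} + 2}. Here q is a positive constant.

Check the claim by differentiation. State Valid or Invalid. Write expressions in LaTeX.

d/du[G] = \frac{3 q u \sqrt{u^{4} + 12 u^{2} + 6} + 4 \sqrt{3} u^{3} + 24 \sqrt{3} u}{3 \sqrt{u^{4} + 12 u^{2} + 6}}
d/du[G] - f(u) = 2 q u != 0.

Invalid: d/du[G] - f = 2 q u, which is not 0.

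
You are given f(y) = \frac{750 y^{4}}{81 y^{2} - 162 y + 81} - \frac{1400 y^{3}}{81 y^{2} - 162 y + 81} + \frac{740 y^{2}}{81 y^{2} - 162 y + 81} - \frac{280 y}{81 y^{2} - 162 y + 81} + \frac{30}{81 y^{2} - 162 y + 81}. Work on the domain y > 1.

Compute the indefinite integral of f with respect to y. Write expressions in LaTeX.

f has the shape u'v + uv' for u = \frac{20}{9 \left(2 y - 2\right)} and v = \left(- \frac{5 y^{2}}{3} + \frac{2 y}{3} - \frac{1}{3}\right)^{2} — it is the derivative of the product u*v.
Check: d/dy[\frac{500 y^{4}}{162 y - 162} - \frac{400 y^{3}}{162 y - 162} + \frac{280 y^{2}}{162 y - 162} - \frac{80 y}{162 y - 162} + \frac{20}{162 y - 162}] = \frac{750 y^{4} - 1400 y^{3} + 740 y^{2} - 280 y + 30}{81 y^{2} - 162 y + 81}, which equals f(y).

F(y) = \frac{500 y^{4}}{162 y - 162} - \frac{400 y^{3}}{162 y - 162} + \frac{280 y^{2}}{162 y - 162} - \frac{80 y}{162 y - 162} + \frac{20}{162 y - 162} + C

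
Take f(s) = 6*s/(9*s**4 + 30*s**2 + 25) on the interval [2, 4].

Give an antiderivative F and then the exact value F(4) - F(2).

f matches the chain-rule pattern g'(h)*h' with inner function h(s) = 3*s**2 + 5; substituting u = h(s) collapses the integral.
F(s) = -1/(3*s**2 + 5) is an antiderivative of f.
Check: d/ds[-1/(3*s**2 + 5)] = 6*s/(9*s**4 + 30*s**2 + 25) = f(s).
F(4) = -1/53; F(2) = -1/17.
Integral = F(4) - F(2) = 36/901.

Antiderivative: F(s) = -1/(3*s**2 + 5); value = 36/901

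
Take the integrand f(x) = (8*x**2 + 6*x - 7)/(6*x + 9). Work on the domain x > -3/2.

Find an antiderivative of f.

An antiderivative is F(x) = 2*x**2/3 - x + log(x + 3/2)/3.

Any candidate F(x) must reproduce f(x) exactly when differentiated.
Check: d/dx[2*x**2/3 - x + log(x + 3/2)/3] = (8*x**2 + 6*x - 7)/(6*x + 9) = f(x).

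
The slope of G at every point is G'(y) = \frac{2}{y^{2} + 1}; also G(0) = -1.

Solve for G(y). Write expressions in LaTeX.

A first test for any G(y): its y-derivative must equal the given G'(y).
A general antiderivative is 2 \operatorname{atan}{\left(y \right)} + C.
The condition gives C = -1 - (0) = -1.
So G(y) = 2 \operatorname{atan}{\left(y \right)} - 1.
Check: d/dy[2 \operatorname{atan}{\left(y \right)} - 1] = \frac{2}{y^{2} + 1} = G'(y).

G(y) = 2 \operatorname{atan}{\left(y \right)} - 1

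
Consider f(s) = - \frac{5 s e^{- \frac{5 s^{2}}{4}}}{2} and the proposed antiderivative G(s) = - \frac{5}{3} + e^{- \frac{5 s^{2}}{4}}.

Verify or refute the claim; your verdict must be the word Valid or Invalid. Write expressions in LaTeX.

d/ds[G] = - \frac{5 s e^{- \frac{5 s^{2}}{4}}}{2}
This equals f(s) exactly, so the claim holds.

Valid. The derivative of G reproduces f.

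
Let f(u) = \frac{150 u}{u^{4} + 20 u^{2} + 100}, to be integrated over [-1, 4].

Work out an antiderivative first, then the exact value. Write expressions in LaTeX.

Antiderivative: F(u) = \frac{5 \left(4 u^{2} - 5\right)}{3 \left(u^{2} + 10\right)}; value = \frac{1125}{286}

f has the shape v'r + vr' for v = - \frac{5}{3 \left(\frac{u^{2}}{2} + 5\right)} and r = \frac{5}{2} - 2 u^{2} — it is the derivative of the product v*r.
F(u) = \frac{5 \left(4 u^{2} - 5\right)}{3 \left(u^{2} + 10\right)} is an antiderivative of f.
Check: d/du[\frac{5 \left(4 u^{2} - 5\right)}{3 \left(u^{2} + 10\right)}] = \frac{150 u}{u^{4} + 20 u^{2} + 100} = f(u).
F(4) = \frac{295}{78}; F(-1) = - \frac{5}{33}.
Integral = F(4) - F(-1) = \frac{1125}{286}.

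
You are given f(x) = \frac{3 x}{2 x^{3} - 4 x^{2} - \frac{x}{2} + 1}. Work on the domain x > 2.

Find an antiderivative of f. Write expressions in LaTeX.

Factor the denominator (\left(x - 2\right) \left(2 x - 1\right) \left(2 x + 1\right)) and decompose: f = - \frac{3}{5 \left(2 x + 1\right)} - \frac{1}{2 x - 1} + \frac{4}{5 \left(x - 2\right)}; each piece integrates to a log, atan, or power term.
Check: d/dx[\frac{4 \log{\left(x - 2 \right)}}{5} - \frac{\log{\left(x - \frac{1}{2} \right)}}{2} - \frac{3 \log{\left(x + \frac{1}{2} \right)}}{10}] = \frac{6 x}{4 x^{3} - 8 x^{2} - x + 2}, which equals f(x).

An antiderivative is F(x) = \frac{4 \log{\left(x - 2 \right)}}{5} - \frac{\log{\left(x - \frac{1}{2} \right)}}{2} - \frac{3 \log{\left(x + \frac{1}{2} \right)}}{10}.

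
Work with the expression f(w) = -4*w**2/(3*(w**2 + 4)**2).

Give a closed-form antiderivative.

Differentiate the proposed F(w) back; it has to land on f(w) exactly.
Check: d/dw[4*w/(6*w**2 + 24) - atan(w/2)/3] = -4*w**2/(3*w**4 + 24*w**2 + 48), which equals f(w).

An antiderivative is F(w) = 4*w/(6*w**2 + 24) - atan(w/2)/3.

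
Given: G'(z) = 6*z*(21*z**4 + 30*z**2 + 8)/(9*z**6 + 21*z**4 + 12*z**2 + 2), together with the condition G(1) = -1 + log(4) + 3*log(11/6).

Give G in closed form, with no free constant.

G(z) = log(3*z**2 + 1) + 3*log(z**4/2 + z**2 + 1/3) - 1

Since d/dz undoes antidifferentiation here, G(z) must give back the stated G'(z).
A general antiderivative is log(3*z**2 + 1) + 3*log(z**4/2 + z**2 + 1/3) + C.
The condition gives C = -1 + log(4) + 3*log(11/6) - (log(4) + 3*log(11/6)) = -1.
So G(z) = log(3*z**2 + 1) + 3*log(z**4/2 + z**2 + 1/3) - 1.
Check: d/dz[log(3*z**2 + 1) + 3*log(z**4/2 + z**2 + 1/3) - 1] = (126*z**5 + 180*z**3 + 48*z)/(9*z**6 + 21*z**4 + 12*z**2 + 2), which equals G'(z).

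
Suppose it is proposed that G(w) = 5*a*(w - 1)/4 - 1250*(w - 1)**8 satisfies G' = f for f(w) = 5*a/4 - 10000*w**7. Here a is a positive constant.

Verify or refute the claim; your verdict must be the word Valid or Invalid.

d/dw[G] = 5*a/4 - 10000*w**7 + 70000*w**6 - 210000*w**5 + 350000*w**4 - 350000*w**3 + 210000*w**2 - 70000*w + 10000
d/dw[G] - f(w) = 70000*w**6 - 210000*w**5 + 350000*w**4 - 350000*w**3 + 210000*w**2 - 70000*w + 10000 != 0.

Invalid: d/dw[G] - f = 70000*w**6 - 210000*w**5 + 350000*w**4 - 350000*w**3 + 210000*w**2 - 70000*w + 10000, which is not 0.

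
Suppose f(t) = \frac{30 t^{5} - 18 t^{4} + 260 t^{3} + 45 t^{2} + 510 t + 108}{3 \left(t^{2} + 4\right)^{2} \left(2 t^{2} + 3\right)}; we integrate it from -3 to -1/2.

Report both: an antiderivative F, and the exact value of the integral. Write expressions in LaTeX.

A first test for any F(t): its t-derivative must equal f(t) identically.
F(t) = \frac{3 t}{t^{2} + 4} + \frac{5 \log{\left(t^{2} + \frac{3}{2} \right)}}{2} - \frac{5}{3 t^{2} + 12} is an antiderivative of f.
Check: d/dt[\frac{3 t}{t^{2} + 4} + \frac{5 \log{\left(t^{2} + \frac{3}{2} \right)}}{2} - \frac{5}{3 t^{2} + 12}] = \frac{30 t^{5} - 18 t^{4} + 260 t^{3} + 45 t^{2} + 510 t + 108}{6 t^{6} + 57 t^{4} + 168 t^{2} + 144}, which equals f(t).
F(-1/2) = - \frac{38}{51} + \frac{5 \log{\left(\frac{7}{4} \right)}}{2}; F(-3) = - \frac{32}{39} + \frac{5 \log{\left(\frac{21}{2} \right)}}{2}.
Integral = F(-1/2) - F(-3) = - \frac{5 \log{\left(\frac{21}{2} \right)}}{2} + \frac{50}{663} + \frac{5 \log{\left(\frac{7}{4} \right)}}{2}.

Antiderivative: F(t) = \frac{3 t}{t^{2} + 4} + \frac{5 \log{\left(t^{2} + \frac{3}{2} \right)}}{2} - \frac{5}{3 t^{2} + 12}; value = - \frac{5 \log{\left(\frac{21}{2} \right)}}{2} + \frac{50}{663} + \frac{5 \log{\left(\frac{7}{4} \right)}}{2}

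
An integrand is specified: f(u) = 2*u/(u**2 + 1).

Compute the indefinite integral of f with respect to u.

The substitution w = 4*u**2 + 4 works: f is exactly (dF/dw)*(dw/du) for that inner function.
Check: d/du[log(4*u**2 + 4)] = 2*u/(u**2 + 1) = f(u).

F(u) = log(4*u**2 + 4) + C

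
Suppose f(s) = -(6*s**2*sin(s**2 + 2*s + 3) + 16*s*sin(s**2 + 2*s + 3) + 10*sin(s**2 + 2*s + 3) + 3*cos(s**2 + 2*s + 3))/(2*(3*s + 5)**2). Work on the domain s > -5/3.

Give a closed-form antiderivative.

An antiderivative is F(s) = cos(s**2 + 2*s + 3)/(2*(3*s + 5)).

Recognize the product-rule pattern: f = u'v + uv' with u = 1/(2*(3*s + 5)), v = cos(s**2 + 2*s + 3), so integration by parts undoes it.
Check: d/ds[cos(s**2 + 2*s + 3)/(2*(3*s + 5))] = (-6*s**2*sin(s**2 + 2*s + 3) - 16*s*sin(s**2 + 2*s + 3) - 10*sin(s**2 + 2*s + 3) - 3*cos(s**2 + 2*s + 3))/(18*s**2 + 60*s + 50), which equals f(s).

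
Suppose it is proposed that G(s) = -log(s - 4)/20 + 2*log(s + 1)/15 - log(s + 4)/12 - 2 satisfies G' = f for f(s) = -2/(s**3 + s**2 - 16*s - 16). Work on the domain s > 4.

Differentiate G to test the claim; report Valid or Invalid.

d/ds[G] = -2/(s**3 + s**2 - 16*s - 16)
This equals f(s) exactly, so the claim holds.

Valid - differentiating G returns exactly f.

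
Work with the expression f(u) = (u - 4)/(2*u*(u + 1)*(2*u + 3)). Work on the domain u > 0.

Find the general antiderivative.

F(u) = -2*log(u)/3 + 5*log(u + 1)/2 - 11*log(u + 3/2)/6 + C

Factor the denominator (2*u*(u + 1)*(2*u + 3)) and decompose: f = -11/(3*(2*u + 3)) + 5/(2*(u + 1)) - 2/(3*u); each piece integrates to a log, atan, or power term.
Check: d/du[-2*log(u)/3 + 5*log(u + 1)/2 - 11*log(u + 3/2)/6] = (u - 4)/(4*u**3 + 10*u**2 + 6*u), which equals f(u).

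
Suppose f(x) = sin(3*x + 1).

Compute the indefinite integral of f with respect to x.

Whatever form F(x) takes, F'(x) = f(x) is non-negotiable.
Check: d/dx[-cos(3*x + 1)/3] = sin(3*x + 1) = f(x).

F(x) = -cos(3*x + 1)/3 + C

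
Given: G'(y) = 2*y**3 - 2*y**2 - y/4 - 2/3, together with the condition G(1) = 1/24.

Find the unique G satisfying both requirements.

G(y) = y**4/2 - 2*y**3/3 - y**2/8 - 2*y/3 + 1

Integrate term by term and add the pieces.
A general antiderivative is y**4/2 - 2*y**3/3 - y**2/8 - 2*y/3 + C.
The condition gives C = 1/24 - (-23/24) = 1.
So G(y) = y**4/2 - 2*y**3/3 - y**2/8 - 2*y/3 + 1.
Check: d/dy[y**4/2 - 2*y**3/3 - y**2/8 - 2*y/3 + 1] = 2*y**3 - 2*y**2 - y/4 - 2/3 = G'(y).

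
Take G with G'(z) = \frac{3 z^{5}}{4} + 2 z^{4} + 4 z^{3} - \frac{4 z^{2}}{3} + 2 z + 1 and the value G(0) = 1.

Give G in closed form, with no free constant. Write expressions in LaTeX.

Integrate term by term and add the pieces.
A general antiderivative is \frac{z^{6}}{8} + \frac{2 z^{5}}{5} + z^{4} - \frac{4 z^{3}}{9} + z^{2} + z + C.
The condition gives C = 1 - (0) = 1.
So G(z) = \frac{45 z^{6} + 144 z^{5} + 360 z^{4} - 160 z^{3} + 360 z^{2} + 360 z + 360}{360}.
Check: d/dz[\frac{45 z^{6} + 144 z^{5} + 360 z^{4} - 160 z^{3} + 360 z^{2} + 360 z + 360}{360}] = \frac{3 z^{5}}{4} + 2 z^{4} + 4 z^{3} - \frac{4 z^{2}}{3} + 2 z + 1 = G'(z).

G(z) = \frac{45 z^{6} + 144 z^{5} + 360 z^{4} - 160 z^{3} + 360 z^{2} + 360 z + 360}{360}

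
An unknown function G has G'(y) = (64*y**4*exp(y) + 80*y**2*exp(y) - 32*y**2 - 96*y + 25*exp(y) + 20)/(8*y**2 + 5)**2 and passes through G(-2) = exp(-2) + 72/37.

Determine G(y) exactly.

G(y) = (16*y**2 + 4*y + (8*y**2 + 5)*exp(y) + 16)/(8*y**2 + 5)

Whatever form G(y) takes, its d/dy must return the stated G'(y).
A general antiderivative is (2*y + 3)/(4*y**2 + 5/2) + exp(y) + C.
The condition gives C = exp(-2) + 72/37 - (-2/37 + exp(-2)) = 2.
So G(y) = (16*y**2 + 4*y + (8*y**2 + 5)*exp(y) + 16)/(8*y**2 + 5).
Check: d/dy[(16*y**2 + 4*y + (8*y**2 + 5)*exp(y) + 16)/(8*y**2 + 5)] = (64*y**4*exp(y) + 80*y**2*exp(y) - 32*y**2 - 96*y + 25*exp(y) + 20)/(64*y**4 + 80*y**2 + 25), which equals G'(y).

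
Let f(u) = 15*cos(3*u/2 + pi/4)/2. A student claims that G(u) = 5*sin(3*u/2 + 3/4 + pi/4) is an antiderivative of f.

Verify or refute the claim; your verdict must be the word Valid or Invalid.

Invalid: d/du[G] - f = -15*cos(3*u/2 + pi/4)/2 + 15*cos(3*u/2 + 3/4 + pi/4)/2, which is not 0.

d/du[G] = 15*cos(3*u/2 + 3/4 + pi/4)/2
d/du[G] - f(u) = -15*cos(3*u/2 + pi/4)/2 + 15*cos(3*u/2 + 3/4 + pi/4)/2 != 0.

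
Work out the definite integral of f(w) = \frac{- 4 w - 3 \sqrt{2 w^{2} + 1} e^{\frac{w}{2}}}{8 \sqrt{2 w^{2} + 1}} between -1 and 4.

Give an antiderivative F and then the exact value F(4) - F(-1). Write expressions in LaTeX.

Antiderivative: F(w) = - \frac{\sqrt{2 w^{2} + 1}}{4} - \frac{3 e^{\frac{w}{2}}}{4}; value = - \frac{3 e^{2}}{4} - \frac{\sqrt{33}}{4} + \frac{\sqrt{3}}{4} + \frac{3}{4 e^{\frac{1}{2}}}

Whatever form F(w) takes, F'(w) = f(w) is non-negotiable.
F(w) = - \frac{\sqrt{2 w^{2} + 1}}{4} - \frac{3 e^{\frac{w}{2}}}{4} is an antiderivative of f.
Check: d/dw[- \frac{\sqrt{2 w^{2} + 1}}{4} - \frac{3 e^{\frac{w}{2}}}{4}] = \frac{- 4 w - 3 \sqrt{2 w^{2} + 1} e^{\frac{w}{2}}}{8 \sqrt{2 w^{2} + 1}} = f(w).
F(4) = - \frac{3 e^{2}}{4} - \frac{\sqrt{33}}{4}; F(-1) = - \frac{3}{4 e^{\frac{1}{2}}} - \frac{\sqrt{3}}{4}.
Integral = F(4) - F(-1) = - \frac{3 e^{2}}{4} - \frac{\sqrt{33}}{4} + \frac{\sqrt{3}}{4} + \frac{3}{4 e^{\frac{1}{2}}}.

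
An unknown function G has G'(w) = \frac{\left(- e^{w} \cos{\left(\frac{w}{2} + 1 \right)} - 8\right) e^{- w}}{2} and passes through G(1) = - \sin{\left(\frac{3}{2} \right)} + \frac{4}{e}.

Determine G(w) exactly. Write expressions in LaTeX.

Since d/dw undoes antidifferentiation here, G(w) must give back the stated G'(w).
A general antiderivative is - \sin{\left(\frac{w}{2} + 1 \right)} + 4 e^{- w} + C.
The condition gives C = - \sin{\left(\frac{3}{2} \right)} + \frac{4}{e} - (- \sin{\left(\frac{3}{2} \right)} + \frac{4}{e}) = 0.
So G(w) = - \sin{\left(\frac{w}{2} + 1 \right)} + 4 e^{- w}.
Check: d/dw[- \sin{\left(\frac{w}{2} + 1 \right)} + 4 e^{- w}] = \frac{\left(- e^{w} \cos{\left(\frac{w}{2} + 1 \right)} - 8\right) e^{- w}}{2} = G'(w).

G(w) = - \sin{\left(\frac{w}{2} + 1 \right)} + 4 e^{- w}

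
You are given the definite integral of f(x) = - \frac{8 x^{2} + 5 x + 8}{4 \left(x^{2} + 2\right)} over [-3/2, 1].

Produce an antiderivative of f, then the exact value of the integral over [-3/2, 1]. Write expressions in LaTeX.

Antiderivative: F(x) = - 2 x - \frac{5 \log{\left(x^{2} + 2 \right)}}{8} + \sqrt{2} \operatorname{atan}{\left(\frac{\sqrt{2} x}{2} \right)}; value = -5 - \frac{5 \log{\left(3 \right)}}{8} + \sqrt{2} \operatorname{atan}{\left(\frac{\sqrt{2}}{2} \right)} + \frac{5 \log{\left(\frac{17}{4} \right)}}{8} + \sqrt{2} \operatorname{atan}{\left(\frac{3 \sqrt{2}}{4} \right)}

Differentiate the proposed F(x) back; it has to land on f(x) exactly.
F(x) = - 2 x - \frac{5 \log{\left(x^{2} + 2 \right)}}{8} + \sqrt{2} \operatorname{atan}{\left(\frac{\sqrt{2} x}{2} \right)} is an antiderivative of f.
Check: d/dx[- 2 x - \frac{5 \log{\left(x^{2} + 2 \right)}}{8} + \sqrt{2} \operatorname{atan}{\left(\frac{\sqrt{2} x}{2} \right)}] = \frac{- 8 x^{2} - 5 x - 8}{4 x^{2} + 8}, which equals f(x).
F(1) = -2 - \frac{5 \log{\left(3 \right)}}{8} + \sqrt{2} \operatorname{atan}{\left(\frac{\sqrt{2}}{2} \right)}; F(-3/2) = - \sqrt{2} \operatorname{atan}{\left(\frac{3 \sqrt{2}}{4} \right)} - \frac{5 \log{\left(\frac{17}{4} \right)}}{8} + 3.
Integral = F(1) - F(-3/2) = -5 - \frac{5 \log{\left(3 \right)}}{8} + \sqrt{2} \operatorname{atan}{\left(\frac{\sqrt{2}}{2} \right)} + \frac{5 \log{\left(\frac{17}{4} \right)}}{8} + \sqrt{2} \operatorname{atan}{\left(\frac{3 \sqrt{2}}{4} \right)}.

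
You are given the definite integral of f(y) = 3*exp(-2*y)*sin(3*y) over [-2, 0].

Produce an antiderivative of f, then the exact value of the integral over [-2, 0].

Since d/dy undoes antidifferentiation here, F'(y) = f(y) is required of F(y).
F(y) = -3*(2*sin(3*y) + 3*cos(3*y))*exp(-2*y)/13 is an antiderivative of f.
Check: d/dy[-3*(2*sin(3*y) + 3*cos(3*y))*exp(-2*y)/13] = 3*exp(-2*y)*sin(3*y) = f(y).
F(0) = -9/13; F(-2) = -9*exp(4)*cos(6)/13 + 6*exp(4)*sin(6)/13.
Integral = F(0) - F(-2) = -9/13 - 6*exp(4)*sin(6)/13 + 9*exp(4)*cos(6)/13.

Antiderivative: F(y) = -3*(2*sin(3*y) + 3*cos(3*y))*exp(-2*y)/13; value = -9/13 - 6*exp(4)*sin(6)/13 + 9*exp(4)*cos(6)/13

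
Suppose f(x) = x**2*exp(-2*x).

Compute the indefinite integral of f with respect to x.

F(x) = (-2*x**2 - 2*x - 1)*exp(-2*x)/4 + C

Recognize the product-rule pattern: f = u'v + uv' with u = -x**2/2 - x/2 - 1/4, v = exp(-2*x), so integration by parts undoes it.
Check: d/dx[(-2*x**2 - 2*x - 1)*exp(-2*x)/4] = x**2*exp(-2*x) = f(x).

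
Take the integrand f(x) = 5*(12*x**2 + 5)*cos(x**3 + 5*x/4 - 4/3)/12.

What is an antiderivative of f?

f matches the chain-rule pattern g'(h)*h' with inner function h(x) = x**3 + 5*x/4 - 4/3; substituting u = h(x) collapses the integral.
Check: d/dx[5*sin(x**3 + 5*x/4 - 4/3)/3] = 5*x**2*cos(x**3 + 5*x/4 - 4/3) + 25*cos(x**3 + 5*x/4 - 4/3)/12, which equals f(x).

An antiderivative is F(x) = 5*sin(x**3 + 5*x/4 - 4/3)/3.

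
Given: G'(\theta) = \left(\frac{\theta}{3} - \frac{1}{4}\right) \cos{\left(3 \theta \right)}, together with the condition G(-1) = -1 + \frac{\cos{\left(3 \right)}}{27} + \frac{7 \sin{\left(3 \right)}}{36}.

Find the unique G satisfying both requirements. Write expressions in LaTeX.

A first test for any G(\theta): its \theta-derivative must equal the given G'(\theta).
A general antiderivative is \frac{\theta \sin{\left(3 \theta \right)}}{9} - \frac{\sin{\left(3 \theta \right)}}{12} + \frac{\cos{\left(3 \theta \right)}}{27} + C.
The condition gives C = -1 + \frac{\cos{\left(3 \right)}}{27} + \frac{7 \sin{\left(3 \right)}}{36} - (\frac{\cos{\left(3 \right)}}{27} + \frac{7 \sin{\left(3 \right)}}{36}) = -1.
So G(\theta) = \frac{\theta \sin{\left(3 \theta \right)}}{9} - \frac{\sin{\left(3 \theta \right)}}{12} + \frac{\cos{\left(3 \theta \right)}}{27} - 1.
Check: d/d\theta[\frac{\theta \sin{\left(3 \theta \right)}}{9} - \frac{\sin{\left(3 \theta \right)}}{12} + \frac{\cos{\left(3 \theta \right)}}{27} - 1] = \frac{\theta \cos{\left(3 \theta \right)}}{3} - \frac{\cos{\left(3 \theta \right)}}{4}, which equals G'(\theta).

G(\theta) = \frac{\theta \sin{\left(3 \theta \right)}}{9} - \frac{\sin{\left(3 \theta \right)}}{12} + \frac{\cos{\left(3 \theta \right)}}{27} - 1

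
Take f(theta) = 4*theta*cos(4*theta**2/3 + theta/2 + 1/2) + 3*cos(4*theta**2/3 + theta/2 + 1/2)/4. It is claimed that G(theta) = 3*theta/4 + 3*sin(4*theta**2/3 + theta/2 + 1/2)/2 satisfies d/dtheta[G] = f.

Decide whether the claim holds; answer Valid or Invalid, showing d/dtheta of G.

d/dtheta[G] = 4*theta*cos(4*theta**2/3 + theta/2 + 1/2) + 3*cos(4*theta**2/3 + theta/2 + 1/2)/4 + 3/4
d/dtheta[G] - f(theta) = 3/4 != 0.

Invalid: d/dtheta[G] - f = 3/4, which is not 0.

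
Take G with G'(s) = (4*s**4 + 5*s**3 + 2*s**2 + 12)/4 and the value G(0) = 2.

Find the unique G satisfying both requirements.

G(s) = (48*s**5 + 75*s**4 + 40*s**3 + 720*s + 480)/240

Any candidate G(s) must reproduce the stated G'(s) exactly.
A general antiderivative is s**5/5 + 5*s**4/16 + s**3/6 + 3*s + C.
The condition gives C = 2 - (0) = 2.
So G(s) = (48*s**5 + 75*s**4 + 40*s**3 + 720*s + 480)/240.
Check: d/ds[(48*s**5 + 75*s**4 + 40*s**3 + 720*s + 480)/240] = s**4 + 5*s**3/4 + s**2/2 + 3, which equals G'(s).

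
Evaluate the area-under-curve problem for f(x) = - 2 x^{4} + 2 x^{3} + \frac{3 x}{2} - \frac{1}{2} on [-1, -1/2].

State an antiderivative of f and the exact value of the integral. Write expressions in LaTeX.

Antiderivative: F(x) = \frac{x \left(- 8 x^{4} + 10 x^{3} + 15 x - 10\right)}{20}; value = - \frac{267}{160}

Integrate term by term and add the pieces.
F(x) = \frac{x \left(- 8 x^{4} + 10 x^{3} + 15 x - 10\right)}{20} is an antiderivative of f.
Check: d/dx[\frac{x \left(- 8 x^{4} + 10 x^{3} + 15 x - 10\right)}{20}] = - 2 x^{4} + 2 x^{3} + \frac{3 x}{2} - \frac{1}{2} = f(x).
F(-1/2) = \frac{77}{160}; F(-1) = \frac{43}{20}.
Integral = F(-1/2) - F(-1) = - \frac{267}{160}.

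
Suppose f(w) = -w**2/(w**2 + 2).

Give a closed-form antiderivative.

An antiderivative is F(w) = -w + sqrt(2)*atan(sqrt(2)*w/2).

A first test for any F(w): its w-derivative must equal f(w) identically.
Check: d/dw[-w + sqrt(2)*atan(sqrt(2)*w/2)] = -w**2/(w**2 + 2) = f(w).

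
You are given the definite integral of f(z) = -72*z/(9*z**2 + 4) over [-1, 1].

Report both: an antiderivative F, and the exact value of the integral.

The substitution u = 3*z**2 + 4/3 works: f is exactly (dF/du)*(du/dz) for that inner function.
F(z) = -4*log(3*z**2 + 4/3) is an antiderivative of f.
Check: d/dz[-4*log(3*z**2 + 4/3)] = -72*z/(9*z**2 + 4) = f(z).
F(1) = -4*log(13/3); F(-1) = -4*log(13/3).
Integral = F(1) - F(-1) = 0.

Antiderivative: F(z) = -4*log(3*z**2 + 4/3); value = 0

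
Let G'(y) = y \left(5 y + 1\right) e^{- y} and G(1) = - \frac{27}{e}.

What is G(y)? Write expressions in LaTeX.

G(y) = - \left(5 y^{2} + 11 y + 11\right) e^{- y}

G'(y) has the shape u'v + uv' for u = - 5 y^{2} - 11 y - 11 and v = e^{- y} — it is the derivative of the product u*v.
A general antiderivative is \left(- 5 y^{2} - 11 y - 11\right) e^{- y} + C.
The condition gives C = - \frac{27}{e} - (- \frac{27}{e}) = 0.
So G(y) = - \left(5 y^{2} + 11 y + 11\right) e^{- y}.
Check: d/dy[- \left(5 y^{2} + 11 y + 11\right) e^{- y}] = \left(5 y^{2} + y\right) e^{- y}, which equals G'(y).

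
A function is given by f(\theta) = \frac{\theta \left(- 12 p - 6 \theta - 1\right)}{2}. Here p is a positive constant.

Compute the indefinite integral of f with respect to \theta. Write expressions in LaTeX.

F(\theta) = - 3 p \theta^{2} - \theta^{3} - \frac{\theta^{2}}{4} + C

Since d/d\theta undoes antidifferentiation here, F'(\theta) = f(\theta) is required of F(\theta).
Check: d/d\theta[- 3 p \theta^{2} - \theta^{3} - \frac{\theta^{2}}{4}] = - 6 p \theta - 3 \theta^{2} - \frac{\theta}{2}, which equals f(\theta).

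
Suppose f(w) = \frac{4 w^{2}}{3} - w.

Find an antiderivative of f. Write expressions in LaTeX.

An antiderivative is F(w) = \frac{w^{2} \left(8 w - 9\right)}{18}.

Integrate term by term and add the pieces.
Check: d/dw[\frac{w^{2} \left(8 w - 9\right)}{18}] = \frac{4 w^{2}}{3} - w = f(w).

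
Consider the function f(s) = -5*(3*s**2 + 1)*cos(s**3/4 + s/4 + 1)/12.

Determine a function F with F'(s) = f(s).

An antiderivative is F(s) = -5*sin(s**3/4 + s/4 + 1)/3.

f matches the chain-rule pattern g'(h)*h' with inner function h(s) = s**3/4 + s/4 + 1; substituting u = h(s) collapses the integral.
Check: d/ds[-5*sin(s**3/4 + s/4 + 1)/3] = -5*s**2*cos(s**3/4 + s/4 + 1)/4 - 5*cos(s**3/4 + s/4 + 1)/12, which equals f(s).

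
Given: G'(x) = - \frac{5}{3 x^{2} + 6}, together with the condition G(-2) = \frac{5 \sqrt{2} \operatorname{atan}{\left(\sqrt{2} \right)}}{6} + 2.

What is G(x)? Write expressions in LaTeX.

For G(x) to be correct, d/dx[G] must agree with the stated G'(x) identically.
A general antiderivative is - \frac{5 \sqrt{2} \operatorname{atan}{\left(\frac{\sqrt{2} x}{2} \right)}}{6} + C.
The condition gives C = \frac{5 \sqrt{2} \operatorname{atan}{\left(\sqrt{2} \right)}}{6} + 2 - (\frac{5 \sqrt{2} \operatorname{atan}{\left(\sqrt{2} \right)}}{6}) = 2.
So G(x) = - \frac{5 \sqrt{2} \operatorname{atan}{\left(\frac{\sqrt{2} x}{2} \right)}}{6} + 2.
Check: d/dx[- \frac{5 \sqrt{2} \operatorname{atan}{\left(\frac{\sqrt{2} x}{2} \right)}}{6} + 2] = - \frac{5}{3 x^{2} + 6} = G'(x).

G(x) = - \frac{5 \sqrt{2} \operatorname{atan}{\left(\frac{\sqrt{2} x}{2} \right)}}{6} + 2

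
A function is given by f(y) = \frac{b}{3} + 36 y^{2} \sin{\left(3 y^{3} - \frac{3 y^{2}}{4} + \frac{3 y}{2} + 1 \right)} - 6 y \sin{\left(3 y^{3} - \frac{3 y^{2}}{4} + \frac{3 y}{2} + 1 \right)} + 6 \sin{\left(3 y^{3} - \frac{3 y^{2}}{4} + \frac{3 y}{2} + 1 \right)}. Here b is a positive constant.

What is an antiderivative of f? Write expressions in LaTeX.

The integrand splits into summands that can be handled one at a time.
Check: d/dy[\frac{b y}{3} - 4 \cos{\left(3 y^{3} - \frac{3 y^{2}}{4} + \frac{3 y}{2} + 1 \right)}] = \frac{b}{3} + 36 y^{2} \sin{\left(3 y^{3} - \frac{3 y^{2}}{4} + \frac{3 y}{2} + 1 \right)} - 6 y \sin{\left(3 y^{3} - \frac{3 y^{2}}{4} + \frac{3 y}{2} + 1 \right)} + 6 \sin{\left(3 y^{3} - \frac{3 y^{2}}{4} + \frac{3 y}{2} + 1 \right)} = f(y).

An antiderivative is F(y) = \frac{b y}{3} - 4 \cos{\left(3 y^{3} - \frac{3 y^{2}}{4} + \frac{3 y}{2} + 1 \right)}.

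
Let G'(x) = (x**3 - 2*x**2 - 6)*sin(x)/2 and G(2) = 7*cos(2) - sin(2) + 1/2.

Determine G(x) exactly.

G(x) = -x**3*cos(x)/2 + 3*x**2*sin(x)/2 + x**2*cos(x) - 2*x*sin(x) + 3*x*cos(x) - 3*sin(x) + cos(x) + 1/2

Differentiate the proposed G(x) back; it has to land on the given G'(x).
A general antiderivative is -x**3*cos(x)/2 + 3*x**2*sin(x)/2 + x**2*cos(x) - 2*x*sin(x) + 3*x*cos(x) - 3*sin(x) + cos(x) + C.
The condition gives C = 7*cos(2) - sin(2) + 1/2 - (7*cos(2) - sin(2)) = 1/2.
So G(x) = -x**3*cos(x)/2 + 3*x**2*sin(x)/2 + x**2*cos(x) - 2*x*sin(x) + 3*x*cos(x) - 3*sin(x) + cos(x) + 1/2.
Check: d/dx[-x**3*cos(x)/2 + 3*x**2*sin(x)/2 + x**2*cos(x) - 2*x*sin(x) + 3*x*cos(x) - 3*sin(x) + cos(x) + 1/2] = x**3*sin(x)/2 - x**2*sin(x) - 3*sin(x), which equals G'(x).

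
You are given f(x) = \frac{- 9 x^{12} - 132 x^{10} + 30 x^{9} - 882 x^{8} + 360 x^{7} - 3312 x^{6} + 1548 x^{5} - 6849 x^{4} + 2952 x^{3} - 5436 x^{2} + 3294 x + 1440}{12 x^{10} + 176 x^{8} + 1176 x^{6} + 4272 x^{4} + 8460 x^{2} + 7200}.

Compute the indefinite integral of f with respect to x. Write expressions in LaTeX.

F(x) = - \frac{x^{7} + 6 x^{5} - 5 x^{4} \log{\left(\frac{x^{2}}{2} + \frac{4}{3} \right)} + 6 x^{4} + 15 x^{3} - 30 x^{2} \log{\left(\frac{x^{2}}{2} + \frac{4}{3} \right)} + 36 x^{2} - 12 x - 75 \log{\left(\frac{x^{2}}{2} + \frac{4}{3} \right)} + 54}{4 \left(x^{4} + 6 x^{2} + 15\right)} + C

Differentiate the proposed F(x) back; it has to land on f(x) exactly.
Check: d/dx[- \frac{x^{7} + 6 x^{5} - 5 x^{4} \log{\left(\frac{x^{2}}{2} + \frac{4}{3} \right)} + 6 x^{4} + 15 x^{3} - 30 x^{2} \log{\left(\frac{x^{2}}{2} + \frac{4}{3} \right)} + 36 x^{2} - 12 x - 75 \log{\left(\frac{x^{2}}{2} + \frac{4}{3} \right)} + 54}{4 \left(x^{4} + 6 x^{2} + 15\right)}] = \frac{- 9 x^{12} - 132 x^{10} + 30 x^{9} - 882 x^{8} + 360 x^{7} - 3312 x^{6} + 1548 x^{5} - 6849 x^{4} + 2952 x^{3} - 5436 x^{2} + 3294 x + 1440}{12 x^{10} + 176 x^{8} + 1176 x^{6} + 4272 x^{4} + 8460 x^{2} + 7200} = f(x).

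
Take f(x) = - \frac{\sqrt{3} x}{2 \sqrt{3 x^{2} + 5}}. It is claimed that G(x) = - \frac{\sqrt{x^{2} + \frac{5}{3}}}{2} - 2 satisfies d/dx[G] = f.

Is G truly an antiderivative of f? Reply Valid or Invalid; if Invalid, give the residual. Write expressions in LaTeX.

Valid - differentiating G returns exactly f.

d/dx[G] = - \frac{\sqrt{3} x}{2 \sqrt{3 x^{2} + 5}}
This equals f(x) exactly, so the claim holds.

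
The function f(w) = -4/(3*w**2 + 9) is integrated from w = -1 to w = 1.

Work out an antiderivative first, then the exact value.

Antiderivative: F(w) = -4*sqrt(3)*atan(sqrt(3)*w/3)/9; value = -4*sqrt(3)*pi/27

A first test for any F(w): its w-derivative must equal f(w) identically.
F(w) = -4*sqrt(3)*atan(sqrt(3)*w/3)/9 is an antiderivative of f.
Check: d/dw[-4*sqrt(3)*atan(sqrt(3)*w/3)/9] = -4/(3*w**2 + 9) = f(w).
F(1) = -2*sqrt(3)*pi/27; F(-1) = 2*sqrt(3)*pi/27.
Integral = F(1) - F(-1) = -4*sqrt(3)*pi/27.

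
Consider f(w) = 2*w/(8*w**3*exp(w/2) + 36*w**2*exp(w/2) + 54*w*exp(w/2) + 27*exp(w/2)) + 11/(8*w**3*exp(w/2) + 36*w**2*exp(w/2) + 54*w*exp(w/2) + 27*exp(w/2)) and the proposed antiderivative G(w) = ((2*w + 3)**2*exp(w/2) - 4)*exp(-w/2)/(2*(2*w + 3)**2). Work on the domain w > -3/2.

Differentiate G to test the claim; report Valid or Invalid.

d/dw[G] = (2*w*exp(w/2) + 11*exp(w/2))/(8*w**3*exp(w) + 36*w**2*exp(w) + 54*w*exp(w) + 27*exp(w))
This equals f(w) exactly, so the claim holds.

Valid - the claim checks out under differentiation.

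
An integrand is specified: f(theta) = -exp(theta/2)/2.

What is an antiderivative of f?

An antiderivative is F(theta) = -exp(theta/2).

A first test for any F(theta): its theta-derivative must equal f(theta) identically.
Check: d/dtheta[-exp(theta/2)] = -exp(theta/2)/2 = f(theta).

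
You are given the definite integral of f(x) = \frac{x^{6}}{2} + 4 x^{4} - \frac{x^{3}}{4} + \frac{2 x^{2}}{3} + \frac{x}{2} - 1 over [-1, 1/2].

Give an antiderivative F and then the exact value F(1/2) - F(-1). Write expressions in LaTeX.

Antiderivative: F(x) = \frac{x^{7}}{14} + \frac{4 x^{5}}{5} - \frac{x^{4}}{16} + \frac{2 x^{3}}{9} + \frac{x^{2}}{4} - x; value = - \frac{2159}{4480}

The integrand splits into summands that can be handled one at a time.
F(x) = \frac{x^{7}}{14} + \frac{4 x^{5}}{5} - \frac{x^{4}}{16} + \frac{2 x^{3}}{9} + \frac{x^{2}}{4} - x is an antiderivative of f.
Check: d/dx[\frac{x^{7}}{14} + \frac{4 x^{5}}{5} - \frac{x^{4}}{16} + \frac{2 x^{3}}{9} + \frac{x^{2}}{4} - x] = \frac{x^{6}}{2} + 4 x^{4} - \frac{x^{3}}{4} + \frac{2 x^{2}}{3} + \frac{x}{2} - 1 = f(x).
F(1/2) = - \frac{15647}{40320}; F(-1) = \frac{473}{5040}.
Integral = F(1/2) - F(-1) = - \frac{2159}{4480}.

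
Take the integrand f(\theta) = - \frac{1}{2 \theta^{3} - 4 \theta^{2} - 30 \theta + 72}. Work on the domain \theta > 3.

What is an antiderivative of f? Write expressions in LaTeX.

Factor the denominator (2 \left(\theta - 3\right)^{2} \left(\theta + 4\right)) and decompose: f = - \frac{1}{98 \left(\theta + 4\right)} + \frac{1}{98 \left(\theta - 3\right)} - \frac{1}{14 \left(\theta - 3\right)^{2}}; each piece integrates to a log, atan, or power term.
Check: d/d\theta[- \frac{- \theta \log{\left(\theta - 3 \right)} + \theta \log{\left(\theta + 4 \right)} + 3 \log{\left(\theta - 3 \right)} - 3 \log{\left(\theta + 4 \right)} - 7}{98 \left(\theta - 3\right)}] = - \frac{1}{2 \theta^{3} - 4 \theta^{2} - 30 \theta + 72} = f(\theta).

An antiderivative is F(\theta) = - \frac{- \theta \log{\left(\theta - 3 \right)} + \theta \log{\left(\theta + 4 \right)} + 3 \log{\left(\theta - 3 \right)} - 3 \log{\left(\theta + 4 \right)} - 7}{98 \left(\theta - 3\right)}.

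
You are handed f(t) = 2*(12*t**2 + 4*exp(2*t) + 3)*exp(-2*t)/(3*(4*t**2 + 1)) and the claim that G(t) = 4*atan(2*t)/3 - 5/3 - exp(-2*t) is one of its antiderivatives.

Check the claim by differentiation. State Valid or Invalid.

Valid: G'(t) = f(t).

d/dt[G] = (24*t**2 + 8*exp(2*t) + 6)/(12*t**2*exp(2*t) + 3*exp(2*t))
This equals f(t) exactly, so the claim holds.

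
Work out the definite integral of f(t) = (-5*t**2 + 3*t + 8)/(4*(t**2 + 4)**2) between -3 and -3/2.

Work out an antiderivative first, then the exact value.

A first test for any F(t): its t-derivative must equal f(t) identically.
F(t) = (-3*t**2*atan(t/2) + 14*t - 12*atan(t/2) - 6)/(16*t**2 + 64) is an antiderivative of f.
Check: d/dt[(-3*t**2*atan(t/2) + 14*t - 12*atan(t/2) - 6)/(16*t**2 + 64)] = (-5*t**2 + 3*t + 8)/(4*t**4 + 32*t**2 + 64), which equals f(t).
F(-3/2) = -27/100 + 3*atan(3/4)/16; F(-3) = -3/13 + 3*atan(3/2)/16.
Integral = F(-3/2) - F(-3) = -3*atan(3/2)/16 - 51/1300 + 3*atan(3/4)/16.

Antiderivative: F(t) = (-3*t**2*atan(t/2) + 14*t - 12*atan(t/2) - 6)/(16*t**2 + 64); value = -3*atan(3/2)/16 - 51/1300 + 3*atan(3/4)/16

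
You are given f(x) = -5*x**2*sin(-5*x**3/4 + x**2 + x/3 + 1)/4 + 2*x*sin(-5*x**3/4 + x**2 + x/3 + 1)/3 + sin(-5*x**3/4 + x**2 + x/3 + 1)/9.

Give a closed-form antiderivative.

An antiderivative is F(x) = -cos(-5*x**3/4 + x**2 + x/3 + 1)/3.

f matches the chain-rule pattern g'(h)*h' with inner function h(x) = -5*x**3/4 + x**2 + x/3 + 1; substituting u = h(x) collapses the integral.
Check: d/dx[-cos(-5*x**3/4 + x**2 + x/3 + 1)/3] = -5*x**2*sin(-5*x**3/4 + x**2 + x/3 + 1)/4 + 2*x*sin(-5*x**3/4 + x**2 + x/3 + 1)/3 + sin(-5*x**3/4 + x**2 + x/3 + 1)/9 = f(x).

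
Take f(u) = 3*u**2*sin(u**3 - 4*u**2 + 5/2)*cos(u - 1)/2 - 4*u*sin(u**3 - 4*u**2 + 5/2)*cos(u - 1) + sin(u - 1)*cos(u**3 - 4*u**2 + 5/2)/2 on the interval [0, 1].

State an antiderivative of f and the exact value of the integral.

f has the shape v'r + vr' for v = -cos(u - 1)/2 and r = cos(u**3 - 4*u**2 + 5/2) — it is the derivative of the product v*r.
F(u) = -cos(u - 1)*cos(u**3 - 4*u**2 + 5/2)/2 is an antiderivative of f.
Check: d/du[-cos(u - 1)*cos(u**3 - 4*u**2 + 5/2)/2] = 3*u**2*sin(u**3 - 4*u**2 + 5/2)*cos(u - 1)/2 - 4*u*sin(u**3 - 4*u**2 + 5/2)*cos(u - 1) + sin(u - 1)*cos(u**3 - 4*u**2 + 5/2)/2 = f(u).
F(1) = -cos(1/2)/2; F(0) = -cos(1)*cos(5/2)/2.
Integral = F(1) - F(0) = -cos(1/2)/2 + cos(1)*cos(5/2)/2.

Antiderivative: F(u) = -cos(u - 1)*cos(u**3 - 4*u**2 + 5/2)/2; value = -cos(1/2)/2 + cos(1)*cos(5/2)/2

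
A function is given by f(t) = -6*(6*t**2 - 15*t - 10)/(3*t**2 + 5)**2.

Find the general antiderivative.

F(t) = (4*t - 5)/(t**2 + 5/3) + C

f has the shape u'v + uv' for u = 1/(t**2 + 5/3) and v = 4*t - 5 — it is the derivative of the product u*v.
Check: d/dt[(4*t - 5)/(t**2 + 5/3)] = (-36*t**2 + 90*t + 60)/(9*t**4 + 30*t**2 + 25), which equals f(t).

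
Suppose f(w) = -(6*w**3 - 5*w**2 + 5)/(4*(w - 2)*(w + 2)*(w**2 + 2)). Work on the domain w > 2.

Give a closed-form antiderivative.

Factor the denominator (4*(w - 2)*(w + 2)*(w**2 + 2)) and decompose: f = -(4*w - 5)/(8*(w**2 + 2)) - 21/(32*(w + 2)) - 11/(32*(w - 2)); each piece integrates to a log, atan, or power term.
Check: d/dw[-11*log(w - 2)/32 - 21*log(w + 2)/32 - log(w**2 + 2)/4 + 5*sqrt(2)*atan(sqrt(2)*w/2)/16] = (-6*w**3 + 5*w**2 - 5)/(4*w**4 - 8*w**2 - 32), which equals f(w).

An antiderivative is F(w) = -11*log(w - 2)/32 - 21*log(w + 2)/32 - log(w**2 + 2)/4 + 5*sqrt(2)*atan(sqrt(2)*w/2)/16.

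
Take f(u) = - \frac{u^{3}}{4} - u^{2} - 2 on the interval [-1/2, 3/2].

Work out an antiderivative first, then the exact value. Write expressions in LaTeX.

Antiderivative: F(u) = - \frac{u^{4}}{16} - \frac{u^{3}}{3} - 2 u; value = - \frac{263}{48}

The integrand splits into summands that can be handled one at a time.
F(u) = - \frac{u^{4}}{16} - \frac{u^{3}}{3} - 2 u is an antiderivative of f.
Check: d/du[- \frac{u^{4}}{16} - \frac{u^{3}}{3} - 2 u] = - \frac{u^{3}}{4} - u^{2} - 2 = f(u).
F(3/2) = - \frac{1137}{256}; F(-1/2) = \frac{797}{768}.
Integral = F(3/2) - F(-1/2) = - \frac{263}{48}.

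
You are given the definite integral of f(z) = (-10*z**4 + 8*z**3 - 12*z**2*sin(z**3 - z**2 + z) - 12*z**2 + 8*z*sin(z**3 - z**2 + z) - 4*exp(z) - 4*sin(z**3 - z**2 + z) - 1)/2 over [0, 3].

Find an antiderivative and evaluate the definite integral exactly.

Antiderivative: F(z) = -z**5 + z**4 - 2*z**3 - z/2 - 2*exp(z) + 2*cos(z**3 - z**2 + z); value = -435/2 - 2*exp(3) + 2*cos(21)

For F(z) to be correct the identity F'(z) - f(z) = 0 must hold.
F(z) = -z**5 + z**4 - 2*z**3 - z/2 - 2*exp(z) + 2*cos(z**3 - z**2 + z) is an antiderivative of f.
Check: d/dz[-z**5 + z**4 - 2*z**3 - z/2 - 2*exp(z) + 2*cos(z**3 - z**2 + z)] = -5*z**4 + 4*z**3 - 6*z**2*sin(z**3 - z**2 + z) - 6*z**2 + 4*z*sin(z**3 - z**2 + z) - 2*exp(z) - 2*sin(z**3 - z**2 + z) - 1/2, which equals f(z).
F(3) = -435/2 - 2*exp(3) + 2*cos(21); F(0) = 0.
Integral = F(3) - F(0) = -435/2 - 2*exp(3) + 2*cos(21).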